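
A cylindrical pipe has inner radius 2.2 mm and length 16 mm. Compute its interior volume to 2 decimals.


Shape: cylinder
Radius r = 2.2 mm, Height h = 16 mm
Formula: V = pi * r^2 * h
r^2 = 4.84
V = pi * 4.84 * 16
V = 77.44 * pi
V = 243.28
243.28 mm^3


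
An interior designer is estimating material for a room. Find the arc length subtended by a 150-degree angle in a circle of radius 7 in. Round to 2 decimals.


Shape: circular arc
Radius r = 7 in, Angle = 150 degrees
Formula: L = (angle/360) * 2 * pi * r
2 * pi * r = 14 * pi
L = (150/360) * 14 * pi
L = 5.833333 * pi
L = 18.33
18.33 in


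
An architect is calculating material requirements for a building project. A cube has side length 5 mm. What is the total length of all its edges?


Shape: cube
Side s = 5 mm
A cube has 12 edges, all equal.
Formula: total edge length = 12 * s
Total = 12 * 5
Total = 60
60 mm


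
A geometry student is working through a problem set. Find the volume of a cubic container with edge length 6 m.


Shape: cube
Side s = 6 m
Formula: V = s^3
V = 6 * 6 * 6
V = 36 * 6
V = 216
216 m^3


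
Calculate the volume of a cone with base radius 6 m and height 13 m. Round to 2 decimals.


Shape: cone
Radius r = 6 m, Height h = 13 m
Formula: V = (1/3) * pi * r^2 * h
r^2 = 36
pi * r^2 * h = pi * 36 * 13 = 468 * pi
V = 468 * pi / 3
V = 490.09
490.09 m^3


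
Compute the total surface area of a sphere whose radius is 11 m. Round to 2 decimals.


Shape: sphere
Radius r = 11 m
Formula: SA = 4 * pi * r^2
r^2 = 121
SA = 4 * pi * 121
SA = 484 * pi
SA = 1520.53
1520.53 m^2


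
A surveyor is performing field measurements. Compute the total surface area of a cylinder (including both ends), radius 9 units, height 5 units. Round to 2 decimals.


Shape: closed cylinder
Radius r = 9 units, Height h = 5 units
Formula: SA = 2*pi*r^2 + 2*pi*r*h = 2*pi*r*(r + h)
r + h = 14
2 * r * (r + h) = 2 * 9 * 14 = 252
SA = 252 * pi
SA = 791.68
791.68 units^2


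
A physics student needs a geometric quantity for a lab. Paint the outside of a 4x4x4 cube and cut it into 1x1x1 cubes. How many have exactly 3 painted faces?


Large cube: 4 x 4 x 4, cut into unit cubes.
Cubes with 3 painted faces are at the corners. A cube always has 8 corners.
Count = 8
8 unit cubes


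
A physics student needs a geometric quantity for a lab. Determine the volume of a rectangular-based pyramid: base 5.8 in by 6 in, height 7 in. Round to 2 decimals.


Shape: rectangular pyramid
Base: 5.8 in x 6 in, Height h = 7 in
Formula: V = (1/3) * base_area * h
base_area = 5.8 * 6 = 34.8
base_area * h = 34.8 * 7 = 243.6
V = 243.6 / 3
V = 81.2
81.2 in^3


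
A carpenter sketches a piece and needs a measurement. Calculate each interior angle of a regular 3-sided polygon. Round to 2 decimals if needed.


Shape: regular triangle (3 sides)
Formula: interior angle = (n - 2) * 180 / n
(n - 2) = 1
(n - 2) * 180 = 180
angle = 180 / 3
angle = 60
60 degrees


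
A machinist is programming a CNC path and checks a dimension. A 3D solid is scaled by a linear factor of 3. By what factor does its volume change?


Linear scale factor k = 3
Rule: under a linear scaling by k, volumes scale by k^3.
k^3 = 3 * 3 * 3
k^3 = 9 * 3
k^3 = 27
Volume scales by a factor of 27.
27 (dimensionless)


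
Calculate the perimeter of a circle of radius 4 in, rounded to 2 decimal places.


Shape: circle
Radius r = 4 in
Formula: C = 2 * pi * r
C = 2 * pi * 4
C = 8 * pi
C = 25.13
25.13 in


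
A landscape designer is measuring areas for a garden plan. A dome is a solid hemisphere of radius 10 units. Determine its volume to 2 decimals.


Shape: hemisphere (half of a sphere)
Radius r = 10 units
Formula: V = (1/2) * (4/3) * pi * r^3 = (2/3) * pi * r^3
r^3 = 1000
(2/3) * 1000 = 666.666667
V = 666.666667 * pi
V = 2094.4
2094.4 units^3


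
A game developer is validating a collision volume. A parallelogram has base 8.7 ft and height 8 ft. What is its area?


Shape: parallelogram
Base b = 8.7 ft, Height h = 8 ft
Formula: A = b * h
A = 8.7 * 8
A = 69.6
69.6 ft^2


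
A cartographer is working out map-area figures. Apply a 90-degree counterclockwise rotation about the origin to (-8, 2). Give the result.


Transformation: rotation about the origin
Original point: (-8, 2)
Rule for 90 deg counterclockwise: (x, y) -> (-y, x)
Apply: (-8, 2) -> (-2, -8)
(-2, -8)


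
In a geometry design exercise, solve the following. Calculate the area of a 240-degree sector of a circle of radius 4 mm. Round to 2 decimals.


Shape: circular sector
Radius r = 4 mm, Angle = 240 degrees
Formula: A = (angle/360) * pi * r^2
r^2 = 16
Fraction of circle = 240/360
A = (240/360) * pi * 16
A = 10.666667 * pi
A = 33.51
33.51 mm^2


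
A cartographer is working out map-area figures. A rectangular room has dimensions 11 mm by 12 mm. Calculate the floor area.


Shape: rectangle
Length l = 11 mm, Width w = 12 mm
Formula: A = l * w
A = 11 * 12
A = 132
132 mm^2


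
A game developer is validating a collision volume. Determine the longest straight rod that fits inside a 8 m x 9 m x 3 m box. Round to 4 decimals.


Shape: rectangular box (space diagonal)
l = 8 m, w = 9 m, h = 3 m
Visualize: the diagonal of the base, then a right triangle with that diagonal and the height.
Formula: d = sqrt(l^2 + w^2 + h^2)
l^2 + w^2 + h^2 = 64 + 81 + 9 = 154
d = sqrt(154)
d = 12.4097
12.4097 m


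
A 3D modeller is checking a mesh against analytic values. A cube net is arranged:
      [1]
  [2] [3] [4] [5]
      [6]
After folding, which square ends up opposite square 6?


Net: cross layout. Take square 3 as the base (bottom).
Fold the four squares in the horizontal row up around 3: 2 -> left, 4 -> right, 5 wraps to the top.
Fold 1 and 6 up from 3: 1 -> back, 6 -> front.
Opposite pairs are therefore: (1, 6), (2, 4), (3, 5).
Face 6 is opposite face 1.
face 1


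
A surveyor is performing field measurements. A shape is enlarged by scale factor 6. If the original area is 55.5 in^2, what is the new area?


Linear scale factor k = 6
Original area = 55.5 in^2
Rule: under a linear scaling by k, areas scale by k^2.
k^2 = 6^2 = 36
New area = 55.5 * 36
New area = 1998
1998 in^2


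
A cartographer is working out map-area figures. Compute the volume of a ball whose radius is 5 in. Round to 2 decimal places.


Shape: sphere
Radius r = 5 in
Formula: V = (4/3) * pi * r^3
r^3 = 125
(4/3) * 125 = 166.666667
V = 166.666667 * pi
V = 523.6
523.6 in^3


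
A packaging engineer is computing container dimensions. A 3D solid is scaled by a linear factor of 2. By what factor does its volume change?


Linear scale factor k = 2
Rule: under a linear scaling by k, volumes scale by k^3.
k^3 = 2 * 2 * 2
k^3 = 4 * 2
k^3 = 8
Volume scales by a factor of 8.
8 (dimensionless)


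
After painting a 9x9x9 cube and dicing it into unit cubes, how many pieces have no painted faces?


Large cube: 9 x 9 x 9, cut into unit cubes.
n = 9, so n - 2 = 7
Unpainted cubes form the interior (n - 2)^3 block.
(n - 2)^3 = 7^3 = 343
343 unit cubes


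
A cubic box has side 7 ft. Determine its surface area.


Shape: cube
Side s = 7 ft
A cube has 6 square faces.
Formula: SA = 6 * s^2
s^2 = 49
SA = 6 * 49
SA = 294
294 ft^2


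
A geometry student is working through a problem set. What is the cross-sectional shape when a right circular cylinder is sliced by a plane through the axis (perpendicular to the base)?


Solid: right circular cylinder
Cutting plane: through the axis (perpendicular to the base)
Visualize the intersection of the plane with the solid's surface.
The boundary of the cut region is a rectangle.
rectangle


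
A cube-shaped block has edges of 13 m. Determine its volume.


Shape: cube
Side s = 13 m
Formula: V = s^3
V = 13 * 13 * 13
V = 169 * 13
V = 2197
2197 m^3


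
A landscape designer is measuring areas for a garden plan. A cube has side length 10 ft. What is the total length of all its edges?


Shape: cube
Side s = 10 ft
A cube has 12 edges, all equal.
Formula: total edge length = 12 * s
Total = 12 * 10
Total = 120
120 ft


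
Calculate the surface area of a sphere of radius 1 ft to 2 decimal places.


Shape: sphere
Radius r = 1 ft
Formula: SA = 4 * pi * r^2
r^2 = 1
SA = 4 * pi * 1
SA = 4 * pi
SA = 12.57
12.57 ft^2


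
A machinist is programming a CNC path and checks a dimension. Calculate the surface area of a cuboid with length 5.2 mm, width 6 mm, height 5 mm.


Shape: rectangular prism
l = 5.2 mm, w = 6 mm, h = 5 mm
Formula: SA = 2(lw + lh + wh)
lw = 31.2, lh = 26, wh = 30
lw + lh + wh = 87.2
SA = 2 * 87.2
SA = 174.4
174.4 mm^2


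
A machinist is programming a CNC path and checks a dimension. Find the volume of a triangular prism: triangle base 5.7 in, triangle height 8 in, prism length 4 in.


Shape: triangular prism
Triangle base = 5.7 in, triangle height = 8 in, prism length L = 4 in
Formula: V = (1/2 * b * h_tri) * L
Cross-section area = 0.5 * 5.7 * 8 = 22.8
V = 22.8 * 4
V = 91.2
91.2 in^3


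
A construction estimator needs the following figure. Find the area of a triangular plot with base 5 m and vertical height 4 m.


Shape: triangle
Base b = 5 m, Height h = 4 m
Formula: A = (1/2) * b * h
A = 0.5 * 5 * 4
A = 0.5 * 20
A = 10
10 m^2


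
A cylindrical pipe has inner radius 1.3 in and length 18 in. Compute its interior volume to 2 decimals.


Shape: cylinder
Radius r = 1.3 in, Height h = 18 in
Formula: V = pi * r^2 * h
r^2 = 1.69
V = pi * 1.69 * 18
V = 30.42 * pi
V = 95.57
95.57 in^3


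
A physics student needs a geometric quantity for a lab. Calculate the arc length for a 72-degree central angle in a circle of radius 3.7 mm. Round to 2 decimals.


Shape: circular arc
Radius r = 3.7 mm, Angle = 72 degrees
Formula: L = (angle/360) * 2 * pi * r
2 * pi * r = 7.4 * pi
L = (72/360) * 7.4 * pi
L = 1.48 * pi
L = 4.65
4.65 mm


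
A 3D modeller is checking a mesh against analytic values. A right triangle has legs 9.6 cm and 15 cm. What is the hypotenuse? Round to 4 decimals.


Shape: right triangle
Legs a = 9.6 cm, b = 15 cm
Formula: c = sqrt(a^2 + b^2)
a^2 = 92.16, b^2 = 225
a^2 + b^2 = 317.16
c = sqrt(317.16)
c = 17.809
17.809 cm


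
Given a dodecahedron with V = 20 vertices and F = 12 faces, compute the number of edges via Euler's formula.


Polyhedron: dodecahedron
Euler's formula for convex polyhedra: V - E + F = 2
Given: V = 20 vertices and F = 12 faces
Solve for E:
E = V + F - 2 = 20 + 12 - 2 = 30
30 edges


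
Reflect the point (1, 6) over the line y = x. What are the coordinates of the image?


Transformation: reflection
Original point: (1, 6)
Rule for reflection over y = x: (x, y) -> (y, x)
Apply: (1, 6) -> (6, 1)
(6, 1)


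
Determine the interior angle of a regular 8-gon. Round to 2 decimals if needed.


Shape: regular octagon (8 sides)
Formula: interior angle = (n - 2) * 180 / n
(n - 2) = 6
(n - 2) * 180 = 1080
angle = 1080 / 8
angle = 135
135 degrees


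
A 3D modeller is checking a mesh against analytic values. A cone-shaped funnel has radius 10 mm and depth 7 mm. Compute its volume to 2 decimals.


Shape: cone
Radius r = 10 mm, Height h = 7 mm
Formula: V = (1/3) * pi * r^2 * h
r^2 = 100
pi * r^2 * h = pi * 100 * 7 = 700 * pi
V = 700 * pi / 3
V = 733.04
733.04 mm^3


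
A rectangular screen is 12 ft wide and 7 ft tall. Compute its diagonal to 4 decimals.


Shape: rectangle (diagonal via Pythagoras)
Sides: 12 ft and 7 ft
Formula: d = sqrt(l^2 + w^2)
l^2 = 144, w^2 = 49
l^2 + w^2 = 193
d = sqrt(193)
d = 13.8924
13.8924 ft


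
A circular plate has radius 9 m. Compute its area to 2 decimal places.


Shape: circle
Radius r = 9 m
Formula: A = pi * r^2
r^2 = 9^2 = 81
A = pi * 81
A = 254.47
254.47 m^2


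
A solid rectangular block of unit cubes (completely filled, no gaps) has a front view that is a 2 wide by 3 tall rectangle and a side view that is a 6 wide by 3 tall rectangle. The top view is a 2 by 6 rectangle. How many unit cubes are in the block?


Orthographic views of a solid rectangular block:
Front view 2 x 3 -> length = 2, height = 3
Side view 6 x 3 -> width = 6, height = 3 (consistent)
Top view 2 x 6 -> confirms length = 2, width = 6
The block is 2 x 6 x 3.
Total unit cubes = 2 * 6 * 3 = 36
36 unit cubes


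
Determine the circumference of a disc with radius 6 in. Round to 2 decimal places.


Shape: circle
Radius r = 6 in
Formula: C = 2 * pi * r
C = 2 * pi * 6
C = 12 * pi
C = 37.7
37.7 in


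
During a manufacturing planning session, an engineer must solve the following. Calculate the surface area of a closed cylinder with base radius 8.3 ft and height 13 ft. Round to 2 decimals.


Shape: closed cylinder
Radius r = 8.3 ft, Height h = 13 ft
Formula: SA = 2*pi*r^2 + 2*pi*r*h = 2*pi*r*(r + h)
r + h = 21.3
2 * r * (r + h) = 2 * 8.3 * 21.3 = 353.58
SA = 353.58 * pi
SA = 1110.8
1110.8 ft^2


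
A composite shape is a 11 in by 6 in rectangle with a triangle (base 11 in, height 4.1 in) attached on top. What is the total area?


Composite shape: rectangle + triangle
Rectangle area = 11 * 6 = 66
Triangle area = 0.5 * 11 * 4.1 = 22.55
Total = 66 + 22.55
Total = 88.55
88.55 in^2


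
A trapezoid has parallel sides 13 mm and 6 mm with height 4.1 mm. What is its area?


Shape: trapezoid
Parallel sides a = 13 mm, b = 6 mm; Height h = 4.1 mm
Formula: A = (a + b) * h / 2
a + b = 13 + 6 = 19
A = 19 * 4.1 / 2
A = 77.9 / 2
A = 38.95
38.95 mm^2


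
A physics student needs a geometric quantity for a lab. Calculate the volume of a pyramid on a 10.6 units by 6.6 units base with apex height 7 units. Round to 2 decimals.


Shape: rectangular pyramid
Base: 10.6 units x 6.6 units, Height h = 7 units
Formula: V = (1/3) * base_area * h
base_area = 10.6 * 6.6 = 69.96
base_area * h = 69.96 * 7 = 489.72
V = 489.72 / 3
V = 163.24
163.24 units^3


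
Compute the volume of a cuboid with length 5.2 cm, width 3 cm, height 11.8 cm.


Shape: rectangular prism
l = 5.2 cm, w = 3 cm, h = 11.8 cm
Formula: V = l * w * h
V = 5.2 * 3 * 11.8
V = 15.6 * 11.8
V = 184.08
184.08 cm^3


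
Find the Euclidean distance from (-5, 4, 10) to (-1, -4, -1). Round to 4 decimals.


3D distance between two points
P1 = (-5, 4, 10), P2 = (-1, -4, -1)
Formula: d = sqrt((x2-x1)^2 + (y2-y1)^2 + (z2-z1)^2)
dx = -1 - -5 = 4
dy = -4 - 4 = -8
dz = -1 - 10 = -11
dx^2 + dy^2 + dz^2 = 16 + 64 + 121 = 201
d = sqrt(201)
d = 14.1774
14.1774 units


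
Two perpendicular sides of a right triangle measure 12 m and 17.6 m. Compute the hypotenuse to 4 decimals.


Shape: right triangle
Legs a = 12 m, b = 17.6 m
Formula: c = sqrt(a^2 + b^2)
a^2 = 144, b^2 = 309.76
a^2 + b^2 = 453.76
c = sqrt(453.76)
c = 21.3016
21.3016 m


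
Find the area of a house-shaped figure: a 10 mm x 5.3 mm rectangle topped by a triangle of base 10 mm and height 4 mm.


Composite shape: rectangle + triangle
Rectangle area = 10 * 5.3 = 53
Triangle area = 0.5 * 10 * 4 = 20
Total = 53 + 20
Total = 73
73 mm^2


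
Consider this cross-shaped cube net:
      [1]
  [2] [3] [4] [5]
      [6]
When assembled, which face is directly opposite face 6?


Net: cross layout. Take square 3 as the base (bottom).
Fold the four squares in the horizontal row up around 3: 2 -> left, 4 -> right, 5 wraps to the top.
Fold 1 and 6 up from 3: 1 -> back, 6 -> front.
Opposite pairs are therefore: (1, 6), (2, 4), (3, 5).
Face 6 is opposite face 1.
face 1


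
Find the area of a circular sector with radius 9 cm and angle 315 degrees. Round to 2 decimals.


Shape: circular sector
Radius r = 9 cm, Angle = 315 degrees
Formula: A = (angle/360) * pi * r^2
r^2 = 81
Fraction of circle = 315/360
A = (315/360) * pi * 81
A = 70.875 * pi
A = 222.66
222.66 cm^2


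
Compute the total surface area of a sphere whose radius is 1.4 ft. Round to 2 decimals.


Shape: sphere
Radius r = 1.4 ft
Formula: SA = 4 * pi * r^2
r^2 = 1.96
SA = 4 * pi * 1.96
SA = 7.84 * pi
SA = 24.63
24.63 ft^2


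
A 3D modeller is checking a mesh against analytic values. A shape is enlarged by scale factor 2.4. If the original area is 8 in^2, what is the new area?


Linear scale factor k = 2.4
Original area = 8 in^2
Rule: under a linear scaling by k, areas scale by k^2.
k^2 = 2.4^2 = 5.76
New area = 8 * 5.76
New area = 46.08
46.08 in^2


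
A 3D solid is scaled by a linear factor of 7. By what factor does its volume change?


Linear scale factor k = 7
Rule: under a linear scaling by k, volumes scale by k^3.
k^3 = 7 * 7 * 7
k^3 = 49 * 7
k^3 = 343
Volume scales by a factor of 343.
343 (dimensionless)


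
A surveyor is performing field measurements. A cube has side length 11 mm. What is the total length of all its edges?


Shape: cube
Side s = 11 mm
A cube has 12 edges, all equal.
Formula: total edge length = 12 * s
Total = 12 * 11
Total = 132
132 mm


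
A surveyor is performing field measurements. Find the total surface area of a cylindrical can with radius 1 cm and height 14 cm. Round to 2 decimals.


Shape: closed cylinder
Radius r = 1 cm, Height h = 14 cm
Formula: SA = 2*pi*r^2 + 2*pi*r*h = 2*pi*r*(r + h)
r + h = 15
2 * r * (r + h) = 2 * 1 * 15 = 30
SA = 30 * pi
SA = 94.25
94.25 cm^2


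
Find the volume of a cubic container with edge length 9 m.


Shape: cube
Side s = 9 m
Formula: V = s^3
V = 9 * 9 * 9
V = 81 * 9
V = 729
729 m^3


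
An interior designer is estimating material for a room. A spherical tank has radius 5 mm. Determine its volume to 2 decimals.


Shape: sphere
Radius r = 5 mm
Formula: V = (4/3) * pi * r^3
r^3 = 125
(4/3) * 125 = 166.666667
V = 166.666667 * pi
V = 523.6
523.6 mm^3


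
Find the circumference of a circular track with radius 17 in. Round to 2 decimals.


Shape: circle
Radius r = 17 in
Formula: C = 2 * pi * r
C = 2 * pi * 17
C = 34 * pi
C = 106.81
106.81 in


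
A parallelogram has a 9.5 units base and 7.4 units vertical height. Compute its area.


Shape: parallelogram
Base b = 9.5 units, Height h = 7.4 units
Formula: A = b * h
A = 9.5 * 7.4
A = 70.3
70.3 units^2


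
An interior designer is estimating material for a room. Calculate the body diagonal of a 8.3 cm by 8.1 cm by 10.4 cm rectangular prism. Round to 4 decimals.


Shape: rectangular box (space diagonal)
l = 8.3 cm, w = 8.1 cm, h = 10.4 cm
Visualize: the diagonal of the base, then a right triangle with that diagonal and the height.
Formula: d = sqrt(l^2 + w^2 + h^2)
l^2 + w^2 + h^2 = 68.89 + 65.61 + 108.16 = 242.66
d = sqrt(242.66)
d = 15.5775
15.5775 cm


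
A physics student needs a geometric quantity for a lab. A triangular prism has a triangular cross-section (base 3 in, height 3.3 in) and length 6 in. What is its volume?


Shape: triangular prism
Triangle base = 3 in, triangle height = 3.3 in, prism length L = 6 in
Formula: V = (1/2 * b * h_tri) * L
Cross-section area = 0.5 * 3 * 3.3 = 4.95
V = 4.95 * 6
V = 29.7
29.7 in^3


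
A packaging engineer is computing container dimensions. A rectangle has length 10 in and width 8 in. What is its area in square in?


Shape: rectangle
Length l = 10 in, Width w = 8 in
Formula: A = l * w
A = 10 * 8
A = 80
80 in^2


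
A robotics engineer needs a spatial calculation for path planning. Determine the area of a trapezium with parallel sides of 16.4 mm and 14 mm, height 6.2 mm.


Shape: trapezoid
Parallel sides a = 16.4 mm, b = 14 mm; Height h = 6.2 mm
Formula: A = (a + b) * h / 2
a + b = 16.4 + 14 = 30.4
A = 30.4 * 6.2 / 2
A = 188.48 / 2
A = 94.24
94.24 mm^2


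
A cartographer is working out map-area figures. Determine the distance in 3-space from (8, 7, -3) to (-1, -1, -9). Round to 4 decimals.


3D distance between two points
P1 = (8, 7, -3), P2 = (-1, -1, -9)
Formula: d = sqrt((x2-x1)^2 + (y2-y1)^2 + (z2-z1)^2)
dx = -1 - 8 = -9
dy = -1 - 7 = -8
dz = -9 - -3 = -6
dx^2 + dy^2 + dz^2 = 81 + 64 + 36 = 181
d = sqrt(181)
d = 13.4536
13.4536 units


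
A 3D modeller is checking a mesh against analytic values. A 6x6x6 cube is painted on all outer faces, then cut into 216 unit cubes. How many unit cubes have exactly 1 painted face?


Large cube: 6 x 6 x 6, cut into unit cubes.
n = 6, so n - 2 = 4
Cubes with 1 painted face lie in the interior of each face.
A cube has 6 faces; each contributes (n - 2)^2 = 16 such cubes.
Count = 6 * 16 = 96
96 unit cubes


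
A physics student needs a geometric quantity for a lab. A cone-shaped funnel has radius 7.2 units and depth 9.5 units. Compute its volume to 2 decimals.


Shape: cone
Radius r = 7.2 units, Height h = 9.5 units
Formula: V = (1/3) * pi * r^2 * h
r^2 = 51.84
pi * r^2 * h = pi * 51.84 * 9.5 = 492.48 * pi
V = 492.48 * pi / 3
V = 515.72
515.72 units^3


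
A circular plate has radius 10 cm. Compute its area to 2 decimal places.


Shape: circle
Radius r = 10 cm
Formula: A = pi * r^2
r^2 = 10^2 = 100
A = pi * 100
A = 314.16
314.16 cm^2


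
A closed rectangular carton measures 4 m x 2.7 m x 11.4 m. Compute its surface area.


Shape: rectangular prism
l = 4 m, w = 2.7 m, h = 11.4 m
Formula: SA = 2(lw + lh + wh)
lw = 10.8, lh = 45.6, wh = 30.78
lw + lh + wh = 87.18
SA = 2 * 87.18
SA = 174.36
174.36 m^2


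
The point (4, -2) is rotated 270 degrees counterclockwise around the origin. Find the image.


Transformation: rotation about the origin
Original point: (4, -2)
Rule for 270 deg counterclockwise: (x, y) -> (y, -x)
Apply: (4, -2) -> (-2, -4)
(-2, -4)


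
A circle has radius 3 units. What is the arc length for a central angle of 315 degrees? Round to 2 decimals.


Shape: circular arc
Radius r = 3 units, Angle = 315 degrees
Formula: L = (angle/360) * 2 * pi * r
2 * pi * r = 6 * pi
L = (315/360) * 6 * pi
L = 5.25 * pi
L = 16.49
16.49 units


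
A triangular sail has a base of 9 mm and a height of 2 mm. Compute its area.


Shape: triangle
Base b = 9 mm, Height h = 2 mm
Formula: A = (1/2) * b * h
A = 0.5 * 9 * 2
A = 0.5 * 18
A = 9
9 mm^2


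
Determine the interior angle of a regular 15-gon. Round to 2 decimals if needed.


Shape: regular pentadecagon (15 sides)
Formula: interior angle = (n - 2) * 180 / n
(n - 2) = 13
(n - 2) * 180 = 2340
angle = 2340 / 15
angle = 156
156 degrees


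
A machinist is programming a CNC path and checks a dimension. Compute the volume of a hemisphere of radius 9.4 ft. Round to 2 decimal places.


Shape: hemisphere (half of a sphere)
Radius r = 9.4 ft
Formula: V = (1/2) * (4/3) * pi * r^3 = (2/3) * pi * r^3
r^3 = 830.584
(2/3) * 830.584 = 553.722667
V = 553.722667 * pi
V = 1739.57
1739.57 ft^3


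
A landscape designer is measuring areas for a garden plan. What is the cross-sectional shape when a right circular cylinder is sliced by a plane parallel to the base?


Solid: right circular cylinder
Cutting plane: parallel to the base
Visualize the intersection of the plane with the solid's surface.
The boundary of the cut region is a circle.
circle


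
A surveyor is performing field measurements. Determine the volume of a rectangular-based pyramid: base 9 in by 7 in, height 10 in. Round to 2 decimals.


Shape: rectangular pyramid
Base: 9 in x 7 in, Height h = 10 in
Formula: V = (1/3) * base_area * h
base_area = 9 * 7 = 63
base_area * h = 63 * 10 = 630
V = 630 / 3
V = 210
210 in^3


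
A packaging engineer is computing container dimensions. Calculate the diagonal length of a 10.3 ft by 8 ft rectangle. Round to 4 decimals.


Shape: rectangle (diagonal via Pythagoras)
Sides: 10.3 ft and 8 ft
Formula: d = sqrt(l^2 + w^2)
l^2 = 106.09, w^2 = 64
l^2 + w^2 = 170.09
d = sqrt(170.09)
d = 13.0419
13.0419 ft


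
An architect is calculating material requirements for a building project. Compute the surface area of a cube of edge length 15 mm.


Shape: cube
Side s = 15 mm
A cube has 6 square faces.
Formula: SA = 6 * s^2
s^2 = 225
SA = 6 * 225
SA = 1350
1350 mm^2


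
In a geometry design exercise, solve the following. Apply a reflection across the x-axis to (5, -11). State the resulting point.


Transformation: reflection
Original point: (5, -11)
Rule for reflection over the x-axis: (x, y) -> (x, -y)
Apply: (5, -11) -> (5, 11)
(5, 11)


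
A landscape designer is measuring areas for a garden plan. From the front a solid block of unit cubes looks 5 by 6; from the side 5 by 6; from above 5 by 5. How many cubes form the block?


Orthographic views of a solid rectangular block:
Front view 5 x 6 -> length = 5, height = 6
Side view 5 x 6 -> width = 5, height = 6 (consistent)
Top view 5 x 5 -> confirms length = 5, width = 5
The block is 5 x 5 x 6.
Total unit cubes = 5 * 5 * 6 = 150
150 unit cubes


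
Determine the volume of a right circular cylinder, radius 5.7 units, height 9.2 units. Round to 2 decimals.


Shape: cylinder
Radius r = 5.7 units, Height h = 9.2 units
Formula: V = pi * r^2 * h
r^2 = 32.49
V = pi * 32.49 * 9.2
V = 298.908 * pi
V = 939.05
939.05 units^3


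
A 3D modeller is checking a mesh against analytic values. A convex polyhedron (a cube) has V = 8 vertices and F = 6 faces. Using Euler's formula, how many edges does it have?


Polyhedron: cube
Euler's formula for convex polyhedra: V - E + F = 2
Given: V = 8 vertices and F = 6 faces
Solve for E:
E = V + F - 2 = 8 + 6 - 2 = 12
12 edges


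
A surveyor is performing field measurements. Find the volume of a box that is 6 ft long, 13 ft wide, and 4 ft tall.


Shape: rectangular prism
l = 6 ft, w = 13 ft, h = 4 ft
Formula: V = l * w * h
V = 6 * 13 * 4
V = 78 * 4
V = 312
312 ft^3


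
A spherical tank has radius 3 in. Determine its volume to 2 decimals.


Shape: sphere
Radius r = 3 in
Formula: V = (4/3) * pi * r^3
r^3 = 27
(4/3) * 27 = 36
V = 36 * pi
V = 113.1
113.1 in^3


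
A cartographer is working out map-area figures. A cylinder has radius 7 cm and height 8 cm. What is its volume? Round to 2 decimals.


Shape: cylinder
Radius r = 7 cm, Height h = 8 cm
Formula: V = pi * r^2 * h
r^2 = 49
V = pi * 49 * 8
V = 392 * pi
V = 1231.5
1231.5 cm^3


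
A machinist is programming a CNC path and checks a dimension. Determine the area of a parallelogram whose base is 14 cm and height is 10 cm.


Shape: parallelogram
Base b = 14 cm, Height h = 10 cm
Formula: A = b * h
A = 14 * 10
A = 140
140 cm^2


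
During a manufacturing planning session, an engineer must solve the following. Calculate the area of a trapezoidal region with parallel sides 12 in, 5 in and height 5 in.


Shape: trapezoid
Parallel sides a = 12 in, b = 5 in; Height h = 5 in
Formula: A = (a + b) * h / 2
a + b = 12 + 5 = 17
A = 17 * 5 / 2
A = 85 / 2
A = 42.5
42.5 in^2


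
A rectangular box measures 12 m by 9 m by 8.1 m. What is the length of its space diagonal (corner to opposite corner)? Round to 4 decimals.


Shape: rectangular box (space diagonal)
l = 12 m, w = 9 m, h = 8.1 m
Visualize: the diagonal of the base, then a right triangle with that diagonal and the height.
Formula: d = sqrt(l^2 + w^2 + h^2)
l^2 + w^2 + h^2 = 144 + 81 + 65.61 = 290.61
d = sqrt(290.61)
d = 17.0473
17.0473 m


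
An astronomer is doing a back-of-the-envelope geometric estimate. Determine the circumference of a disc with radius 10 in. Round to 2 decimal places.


Shape: circle
Radius r = 10 in
Formula: C = 2 * pi * r
C = 2 * pi * 10
C = 20 * pi
C = 62.83
62.83 in


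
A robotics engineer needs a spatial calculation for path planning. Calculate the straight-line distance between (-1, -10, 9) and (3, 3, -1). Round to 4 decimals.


3D distance between two points
P1 = (-1, -10, 9), P2 = (3, 3, -1)
Formula: d = sqrt((x2-x1)^2 + (y2-y1)^2 + (z2-z1)^2)
dx = 3 - -1 = 4
dy = 3 - -10 = 13
dz = -1 - 9 = -10
dx^2 + dy^2 + dz^2 = 16 + 169 + 100 = 285
d = sqrt(285)
d = 16.8819
16.8819 units


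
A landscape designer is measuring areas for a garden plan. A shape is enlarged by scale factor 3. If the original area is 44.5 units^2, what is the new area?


Linear scale factor k = 3
Original area = 44.5 units^2
Rule: under a linear scaling by k, areas scale by k^2.
k^2 = 3^2 = 9
New area = 44.5 * 9
New area = 400.5
400.5 units^2


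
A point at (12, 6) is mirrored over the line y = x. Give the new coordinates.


Transformation: reflection
Original point: (12, 6)
Rule for reflection over y = x: (x, y) -> (y, x)
Apply: (12, 6) -> (6, 12)
(6, 12)


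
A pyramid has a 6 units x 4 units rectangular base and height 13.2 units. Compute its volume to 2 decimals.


Shape: rectangular pyramid
Base: 6 units x 4 units, Height h = 13.2 units
Formula: V = (1/3) * base_area * h
base_area = 6 * 4 = 24
base_area * h = 24 * 13.2 = 316.8
V = 316.8 / 3
V = 105.6
105.6 units^3


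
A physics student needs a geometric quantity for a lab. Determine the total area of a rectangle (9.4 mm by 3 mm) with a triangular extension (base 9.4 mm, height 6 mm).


Composite shape: rectangle + triangle
Rectangle area = 9.4 * 3 = 28.2
Triangle area = 0.5 * 9.4 * 6 = 28.2
Total = 28.2 + 28.2
Total = 56.4
56.4 mm^2


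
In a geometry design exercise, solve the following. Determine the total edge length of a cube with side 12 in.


Shape: cube
Side s = 12 in
A cube has 12 edges, all equal.
Formula: total edge length = 12 * s
Total = 12 * 12
Total = 144
144 in


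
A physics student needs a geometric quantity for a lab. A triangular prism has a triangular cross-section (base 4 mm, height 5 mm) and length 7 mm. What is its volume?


Shape: triangular prism
Triangle base = 4 mm, triangle height = 5 mm, prism length L = 7 mm
Formula: V = (1/2 * b * h_tri) * L
Cross-section area = 0.5 * 4 * 5 = 10
V = 10 * 7
V = 70
70 mm^3


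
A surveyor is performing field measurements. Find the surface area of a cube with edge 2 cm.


Shape: cube
Side s = 2 cm
A cube has 6 square faces.
Formula: SA = 6 * s^2
s^2 = 4
SA = 6 * 4
SA = 24
24 cm^2


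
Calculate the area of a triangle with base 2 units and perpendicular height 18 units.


Shape: triangle
Base b = 2 units, Height h = 18 units
Formula: A = (1/2) * b * h
A = 0.5 * 2 * 18
A = 0.5 * 36
A = 18
18 units^2


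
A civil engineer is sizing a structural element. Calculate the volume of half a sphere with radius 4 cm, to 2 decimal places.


Shape: hemisphere (half of a sphere)
Radius r = 4 cm
Formula: V = (1/2) * (4/3) * pi * r^3 = (2/3) * pi * r^3
r^3 = 64
(2/3) * 64 = 42.666667
V = 42.666667 * pi
V = 134.04
134.04 cm^3


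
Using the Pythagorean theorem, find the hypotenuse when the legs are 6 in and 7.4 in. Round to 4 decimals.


Shape: right triangle
Legs a = 6 in, b = 7.4 in
Formula: c = sqrt(a^2 + b^2)
a^2 = 36, b^2 = 54.76
a^2 + b^2 = 90.76
c = sqrt(90.76)
c = 9.5268
9.5268 in


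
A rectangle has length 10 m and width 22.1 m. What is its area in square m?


Shape: rectangle
Length l = 10 m, Width w = 22.1 m
Formula: A = l * w
A = 10 * 22.1
A = 221
221 m^2


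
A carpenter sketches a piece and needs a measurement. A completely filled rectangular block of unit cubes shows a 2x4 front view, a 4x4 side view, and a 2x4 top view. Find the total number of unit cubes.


Orthographic views of a solid rectangular block:
Front view 2 x 4 -> length = 2, height = 4
Side view 4 x 4 -> width = 4, height = 4 (consistent)
Top view 2 x 4 -> confirms length = 2, width = 4
The block is 2 x 4 x 4.
Total unit cubes = 2 * 4 * 4 = 32
32 unit cubes


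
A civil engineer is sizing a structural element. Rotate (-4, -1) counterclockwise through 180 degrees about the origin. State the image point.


Transformation: rotation about the origin
Original point: (-4, -1)
Rule for 180 deg: (x, y) -> (-x, -y)
Apply: (-4, -1) -> (4, 1)
(4, 1)


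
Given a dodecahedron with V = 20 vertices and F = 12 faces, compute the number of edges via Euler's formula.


Polyhedron: dodecahedron
Euler's formula for convex polyhedra: V - E + F = 2
Given: V = 20 vertices and F = 12 faces
Solve for E:
E = V + F - 2 = 20 + 12 - 2 = 30
30 edges


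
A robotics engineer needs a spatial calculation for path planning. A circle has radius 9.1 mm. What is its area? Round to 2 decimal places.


Shape: circle
Radius r = 9.1 mm
Formula: A = pi * r^2
r^2 = 9.1^2 = 82.81
A = pi * 82.81
A = 260.16
260.16 mm^2


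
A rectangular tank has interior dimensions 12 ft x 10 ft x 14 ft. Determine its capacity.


Shape: rectangular prism
l = 12 ft, w = 10 ft, h = 14 ft
Formula: V = l * w * h
V = 12 * 10 * 14
V = 120 * 14
V = 1680
1680 ft^3


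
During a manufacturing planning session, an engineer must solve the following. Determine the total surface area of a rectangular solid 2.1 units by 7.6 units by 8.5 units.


Shape: rectangular prism
l = 2.1 units, w = 7.6 units, h = 8.5 units
Formula: SA = 2(lw + lh + wh)
lw = 15.96, lh = 17.85, wh = 64.6
lw + lh + wh = 98.41
SA = 2 * 98.41
SA = 196.82
196.82 units^2


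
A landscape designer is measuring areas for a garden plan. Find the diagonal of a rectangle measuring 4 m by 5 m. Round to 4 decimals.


Shape: rectangle (diagonal via Pythagoras)
Sides: 4 m and 5 m
Formula: d = sqrt(l^2 + w^2)
l^2 = 16, w^2 = 25
l^2 + w^2 = 41
d = sqrt(41)
d = 6.4031
6.4031 m


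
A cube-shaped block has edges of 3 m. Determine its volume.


Shape: cube
Side s = 3 m
Formula: V = s^3
V = 3 * 3 * 3
V = 9 * 3
V = 27
27 m^3


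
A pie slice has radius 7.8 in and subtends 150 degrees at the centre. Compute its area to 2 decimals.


Shape: circular sector
Radius r = 7.8 in, Angle = 150 degrees
Formula: A = (angle/360) * pi * r^2
r^2 = 60.84
Fraction of circle = 150/360
A = (150/360) * pi * 60.84
A = 25.35 * pi
A = 79.64
79.64 in^2


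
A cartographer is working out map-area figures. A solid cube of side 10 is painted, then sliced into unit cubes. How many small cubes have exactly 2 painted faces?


Large cube: 10 x 10 x 10, cut into unit cubes.
n = 10, so n - 2 = 8
Cubes with 2 painted faces lie along the edges, excluding corners.
A cube has 12 edges; each contributes (n - 2) = 8 such cubes.
Count = 12 * 8 = 96
96 unit cubes


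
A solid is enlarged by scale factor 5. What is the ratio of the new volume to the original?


Linear scale factor k = 5
Rule: under a linear scaling by k, volumes scale by k^3.
k^3 = 5 * 5 * 5
k^3 = 25 * 5
k^3 = 125
Volume scales by a factor of 125.
125 (dimensionless)


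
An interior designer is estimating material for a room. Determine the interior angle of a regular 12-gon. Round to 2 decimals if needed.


Shape: regular dodecagon (12 sides)
Formula: interior angle = (n - 2) * 180 / n
(n - 2) = 10
(n - 2) * 180 = 1800
angle = 1800 / 12
angle = 150
150 degrees


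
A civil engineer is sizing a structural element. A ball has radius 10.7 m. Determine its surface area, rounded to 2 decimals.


Shape: sphere
Radius r = 10.7 m
Formula: SA = 4 * pi * r^2
r^2 = 114.49
SA = 4 * pi * 114.49
SA = 457.96 * pi
SA = 1438.72
1438.72 m^2


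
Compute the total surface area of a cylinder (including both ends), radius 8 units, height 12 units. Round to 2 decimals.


Shape: closed cylinder
Radius r = 8 units, Height h = 12 units
Formula: SA = 2*pi*r^2 + 2*pi*r*h = 2*pi*r*(r + h)
r + h = 20
2 * r * (r + h) = 2 * 8 * 20 = 320
SA = 320 * pi
SA = 1005.31
1005.31 units^2


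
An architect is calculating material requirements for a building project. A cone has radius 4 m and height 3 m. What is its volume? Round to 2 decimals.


Shape: cone
Radius r = 4 m, Height h = 3 m
Formula: V = (1/3) * pi * r^2 * h
r^2 = 16
pi * r^2 * h = pi * 16 * 3 = 48 * pi
V = 48 * pi / 3
V = 50.27
50.27 m^3


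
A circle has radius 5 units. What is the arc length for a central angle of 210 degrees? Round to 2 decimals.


Shape: circular arc
Radius r = 5 units, Angle = 210 degrees
Formula: L = (angle/360) * 2 * pi * r
2 * pi * r = 10 * pi
L = (210/360) * 10 * pi
L = 5.833333 * pi
L = 18.33
18.33 units


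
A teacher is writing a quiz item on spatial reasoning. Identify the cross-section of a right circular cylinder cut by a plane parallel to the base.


Solid: right circular cylinder
Cutting plane: parallel to the base
Visualize the intersection of the plane with the solid's surface.
The boundary of the cut region is a circle.
circle


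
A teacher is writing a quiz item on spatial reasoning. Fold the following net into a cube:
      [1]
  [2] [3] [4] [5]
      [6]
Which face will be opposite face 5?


Net: cross layout. Take square 3 as the base (bottom).
Fold the four squares in the horizontal row up around 3: 2 -> left, 4 -> right, 5 wraps to the top.
Fold 1 and 6 up from 3: 1 -> back, 6 -> front.
Opposite pairs are therefore: (1, 6), (2, 4), (3, 5).
Face 5 is opposite face 3.
face 3


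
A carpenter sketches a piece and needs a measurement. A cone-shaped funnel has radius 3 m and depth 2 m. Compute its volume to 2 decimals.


Shape: cone
Radius r = 3 m, Height h = 2 m
Formula: V = (1/3) * pi * r^2 * h
r^2 = 9
pi * r^2 * h = pi * 9 * 2 = 18 * pi
V = 18 * pi / 3
V = 18.85
18.85 m^3


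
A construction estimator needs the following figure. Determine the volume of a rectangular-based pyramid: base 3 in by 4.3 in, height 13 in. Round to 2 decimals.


Shape: rectangular pyramid
Base: 3 in x 4.3 in, Height h = 13 in
Formula: V = (1/3) * base_area * h
base_area = 3 * 4.3 = 12.9
base_area * h = 12.9 * 13 = 167.7
V = 167.7 / 3
V = 55.9
55.9 in^3


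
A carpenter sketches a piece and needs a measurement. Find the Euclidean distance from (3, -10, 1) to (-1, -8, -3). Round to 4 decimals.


3D distance between two points
P1 = (3, -10, 1), P2 = (-1, -8, -3)
Formula: d = sqrt((x2-x1)^2 + (y2-y1)^2 + (z2-z1)^2)
dx = -1 - 3 = -4
dy = -8 - -10 = 2
dz = -3 - 1 = -4
dx^2 + dy^2 + dz^2 = 16 + 4 + 16 = 36
d = sqrt(36)
d = 6.0
6 units


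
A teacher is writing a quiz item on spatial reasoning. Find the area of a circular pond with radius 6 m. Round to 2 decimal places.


Shape: circle
Radius r = 6 m
Formula: A = pi * r^2
r^2 = 6^2 = 36
A = pi * 36
A = 113.1
113.1 m^2


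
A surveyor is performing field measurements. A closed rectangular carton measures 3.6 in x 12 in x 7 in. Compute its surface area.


Shape: rectangular prism
l = 3.6 in, w = 12 in, h = 7 in
Formula: SA = 2(lw + lh + wh)
lw = 43.2, lh = 25.2, wh = 84
lw + lh + wh = 152.4
SA = 2 * 152.4
SA = 304.8
304.8 in^2


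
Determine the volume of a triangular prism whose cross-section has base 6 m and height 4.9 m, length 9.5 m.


Shape: triangular prism
Triangle base = 6 m, triangle height = 4.9 m, prism length L = 9.5 m
Formula: V = (1/2 * b * h_tri) * L
Cross-section area = 0.5 * 6 * 4.9 = 14.7
V = 14.7 * 9.5
V = 139.65
139.65 m^3


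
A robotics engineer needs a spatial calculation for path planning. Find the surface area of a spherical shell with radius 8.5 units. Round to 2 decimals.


Shape: sphere
Radius r = 8.5 units
Formula: SA = 4 * pi * r^2
r^2 = 72.25
SA = 4 * pi * 72.25
SA = 289 * pi
SA = 907.92
907.92 units^2


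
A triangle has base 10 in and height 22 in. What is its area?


Shape: triangle
Base b = 10 in, Height h = 22 in
Formula: A = (1/2) * b * h
A = 0.5 * 10 * 22
A = 0.5 * 220
A = 110
110 in^2


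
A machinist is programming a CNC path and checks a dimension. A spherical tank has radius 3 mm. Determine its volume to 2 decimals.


Shape: sphere
Radius r = 3 mm
Formula: V = (4/3) * pi * r^3
r^3 = 27
(4/3) * 27 = 36
V = 36 * pi
V = 113.1
113.1 mm^3


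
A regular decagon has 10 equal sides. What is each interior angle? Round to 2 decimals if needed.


Shape: regular decagon (10 sides)
Formula: interior angle = (n - 2) * 180 / n
(n - 2) = 8
(n - 2) * 180 = 1440
angle = 1440 / 10
angle = 144
144 degrees


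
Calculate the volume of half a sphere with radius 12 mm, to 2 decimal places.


Shape: hemisphere (half of a sphere)
Radius r = 12 mm
Formula: V = (1/2) * (4/3) * pi * r^3 = (2/3) * pi * r^3
r^3 = 1728
(2/3) * 1728 = 1152
V = 1152 * pi
V = 3619.11
3619.11 mm^3


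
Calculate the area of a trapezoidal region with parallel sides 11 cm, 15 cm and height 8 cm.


Shape: trapezoid
Parallel sides a = 11 cm, b = 15 cm; Height h = 8 cm
Formula: A = (a + b) * h / 2
a + b = 11 + 15 = 26
A = 26 * 8 / 2
A = 208 / 2
A = 104
104 cm^2


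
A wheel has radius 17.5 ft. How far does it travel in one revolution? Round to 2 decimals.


Shape: circle
Radius r = 17.5 ft
Formula: C = 2 * pi * r
C = 2 * pi * 17.5
C = 35 * pi
C = 109.96
109.96 ft
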